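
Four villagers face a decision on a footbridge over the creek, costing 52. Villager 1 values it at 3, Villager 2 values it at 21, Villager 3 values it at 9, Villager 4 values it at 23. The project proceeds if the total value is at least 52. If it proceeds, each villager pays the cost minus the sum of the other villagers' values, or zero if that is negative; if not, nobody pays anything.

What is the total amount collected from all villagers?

41

Total value 56 ≥ cost 52, so it is built.
Villager 1: others sum to 53; max(0, 52 - 53) = 0.
Villager 2: others sum to 35; max(0, 52 - 35) = 17.
Villager 3: others sum to 47; max(0, 52 - 47) = 5.
Villager 4: others sum to 33; max(0, 52 - 33) = 19.
Total collected = 0 + 17 + 5 + 19 = 41.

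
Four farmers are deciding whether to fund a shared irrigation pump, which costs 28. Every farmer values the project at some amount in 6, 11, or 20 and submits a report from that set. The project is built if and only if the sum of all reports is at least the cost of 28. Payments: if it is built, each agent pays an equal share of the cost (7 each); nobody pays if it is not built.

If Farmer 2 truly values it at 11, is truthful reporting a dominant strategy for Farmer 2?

Yes

Check each profile of the others' reports and compare truth against every alternative report.
Others report (6, 6, 6): truth gives 4, best alternative gives 4.
Others report (6, 6, 11): truth gives 4, best alternative gives 4.
Others report (6, 6, 20): truth gives 4, best alternative gives 4.
Others report (6, 11, 6): truth gives 4, best alternative gives 4.
Others report (6, 11, 11): truth gives 4, best alternative gives 4.
Others report (6, 11, 20): truth gives 4, best alternative gives 4.
(Remaining 21 profiles checked similarly; truth is weakly best in each.)
In every case the truthful report is at least as good as any alternative, so it is a dominant strategy.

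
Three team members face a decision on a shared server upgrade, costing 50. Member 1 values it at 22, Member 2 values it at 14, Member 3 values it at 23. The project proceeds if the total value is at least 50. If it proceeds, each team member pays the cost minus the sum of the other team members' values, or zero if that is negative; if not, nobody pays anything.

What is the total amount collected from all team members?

32

Total value 59 ≥ cost 50, so it is built.
Member 1: others sum to 37; max(0, 50 - 37) = 13.
Member 2: others sum to 45; max(0, 50 - 45) = 5.
Member 3: others sum to 36; max(0, 50 - 36) = 14.
Total collected = 13 + 5 + 14 = 32.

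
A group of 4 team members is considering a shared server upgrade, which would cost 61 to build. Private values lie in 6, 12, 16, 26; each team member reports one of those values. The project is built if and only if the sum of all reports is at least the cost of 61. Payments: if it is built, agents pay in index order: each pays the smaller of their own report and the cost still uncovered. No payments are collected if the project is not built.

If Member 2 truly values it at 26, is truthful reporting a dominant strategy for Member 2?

No

Consider the case where Member 1 reports 6, Member 3 reports 16 and Member 4 reports 26.
Truthful report 26: project built, pays 26, utility 26 - 26 = 0.
Report 16 instead: project built, pays 16, utility 26 - 16 = 10.
Since 10 > 0, reporting 16 is strictly better here, so truthful reporting is not dominant.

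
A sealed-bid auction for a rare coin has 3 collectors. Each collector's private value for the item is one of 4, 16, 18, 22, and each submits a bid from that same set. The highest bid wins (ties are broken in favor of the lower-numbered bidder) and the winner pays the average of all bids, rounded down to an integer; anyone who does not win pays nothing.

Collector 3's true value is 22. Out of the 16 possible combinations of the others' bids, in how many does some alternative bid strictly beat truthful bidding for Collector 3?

4

Others bid (4, 4): truth gives 12; bid 16 gives 14 > 12. Violating.
Others bid (4, 16): truth gives 8; bid 18 gives 10 > 8. Violating.
Others bid (16, 4): truth gives 8; bid 18 gives 10 > 8. Violating.
Others bid (16, 16): truth gives 4; bid 18 gives 6 > 4. Violating.
Others bid (4, 18): truth gives 8; no alternative beats it.
Others bid (4, 22): truth gives 0; no alternative beats it.
(Checking all 16 profiles: 4 have a profitable deviation, 12 do not.)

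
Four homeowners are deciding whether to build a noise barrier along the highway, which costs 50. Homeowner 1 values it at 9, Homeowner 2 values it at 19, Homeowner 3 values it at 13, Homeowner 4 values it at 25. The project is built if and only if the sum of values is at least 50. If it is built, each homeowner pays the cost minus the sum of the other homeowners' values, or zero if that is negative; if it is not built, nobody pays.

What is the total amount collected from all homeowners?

12

Total value 66 ≥ cost 50, so it is built.
Homeowner 1: others sum to 57; max(0, 50 - 57) = 0.
Homeowner 2: others sum to 47; max(0, 50 - 47) = 3.
Homeowner 3: others sum to 53; max(0, 50 - 53) = 0.
Homeowner 4: others sum to 41; max(0, 50 - 41) = 9.
Total collected = 0 + 3 + 0 + 9 = 12.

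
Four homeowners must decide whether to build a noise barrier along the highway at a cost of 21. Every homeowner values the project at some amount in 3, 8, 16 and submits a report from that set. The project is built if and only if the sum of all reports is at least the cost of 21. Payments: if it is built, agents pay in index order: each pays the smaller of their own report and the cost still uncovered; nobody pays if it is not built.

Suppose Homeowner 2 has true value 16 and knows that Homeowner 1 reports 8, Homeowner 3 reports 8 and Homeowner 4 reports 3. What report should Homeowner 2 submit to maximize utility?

3

Report 3: project built, pays 3, utility 16 - 3 = 13.
Report 8: project built, pays 8, utility 16 - 8 = 8.
Report 16: project built, pays 13, utility 16 - 13 = 3.
The best choice is 3 with utility 13.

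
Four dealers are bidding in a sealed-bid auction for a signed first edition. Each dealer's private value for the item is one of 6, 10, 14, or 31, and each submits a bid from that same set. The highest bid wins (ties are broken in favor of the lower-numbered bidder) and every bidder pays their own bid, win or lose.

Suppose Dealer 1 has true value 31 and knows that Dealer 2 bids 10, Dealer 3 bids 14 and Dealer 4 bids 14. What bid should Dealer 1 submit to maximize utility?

14

Bid 6: loses but pays 6, utility -6.
Bid 10: loses but pays 10, utility -10.
Bid 14: wins, pays 14, utility 31 - 14 = 17.
Bid 31: wins, pays 31, utility 31 - 31 = 0.
The best choice is 14 with utility 17.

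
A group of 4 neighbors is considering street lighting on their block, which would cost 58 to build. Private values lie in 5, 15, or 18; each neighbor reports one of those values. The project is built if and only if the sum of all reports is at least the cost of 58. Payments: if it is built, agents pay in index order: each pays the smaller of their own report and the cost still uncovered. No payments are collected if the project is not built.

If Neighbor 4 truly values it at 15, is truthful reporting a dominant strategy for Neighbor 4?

Check each profile of the others' reports and compare truth against every alternative report.
Others report (18, 18, 18): truth gives 11, best alternative gives 11.
Others report (15, 18, 18): truth gives 8, best alternative gives 8.
Others report (18, 15, 18): truth gives 8, best alternative gives 8.
Others report (18, 18, 15): truth gives 8, best alternative gives 8.
Others report (15, 15, 18): truth gives 5, best alternative gives 5.
Others report (15, 18, 15): truth gives 5, best alternative gives 5.
(Remaining 21 profiles checked similarly; truth is weakly best in each.)
In every case the truthful report is at least as good as any alternative, so it is a dominant strategy.

Yes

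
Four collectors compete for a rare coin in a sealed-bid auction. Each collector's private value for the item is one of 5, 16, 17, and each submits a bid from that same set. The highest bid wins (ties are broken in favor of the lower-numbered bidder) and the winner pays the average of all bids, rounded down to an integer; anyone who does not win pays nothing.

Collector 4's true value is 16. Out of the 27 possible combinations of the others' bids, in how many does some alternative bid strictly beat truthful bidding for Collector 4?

6

Others bid (5, 5, 16): truth gives 0; bid 17 gives 6 > 0. Violating.
Others bid (5, 16, 5): truth gives 0; bid 17 gives 6 > 0. Violating.
Others bid (5, 16, 16): truth gives 0; bid 17 gives 3 > 0. Violating.
Others bid (16, 5, 5): truth gives 0; bid 17 gives 6 > 0. Violating.
Others bid (5, 5, 5): truth gives 9; no alternative beats it.
Others bid (5, 5, 17): truth gives 0; no alternative beats it.
(Checking all 27 profiles: 6 have a profitable deviation, 21 do not.)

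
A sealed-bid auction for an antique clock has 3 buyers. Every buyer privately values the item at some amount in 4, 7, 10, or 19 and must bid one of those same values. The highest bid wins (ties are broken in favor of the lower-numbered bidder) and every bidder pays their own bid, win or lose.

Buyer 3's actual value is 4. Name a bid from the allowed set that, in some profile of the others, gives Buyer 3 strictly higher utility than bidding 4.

Suppose Buyer 1 bids 4 and Buyer 2 bids 4.
Bid 4: loses but pays 4, utility -4.
Bid 7: wins, pays 7, utility 4 - 7 = -3.
So bidding 7 beats truth here (-3 > -4).

7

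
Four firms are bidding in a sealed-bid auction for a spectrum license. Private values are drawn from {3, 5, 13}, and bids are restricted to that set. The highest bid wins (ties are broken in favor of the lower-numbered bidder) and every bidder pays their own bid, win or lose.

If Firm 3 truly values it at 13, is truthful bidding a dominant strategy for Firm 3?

Consider the case where Firm 1 bids 3, Firm 2 bids 3 and Firm 4 bids 3.
Truthful bid 13: wins, pays 13, utility 13 - 13 = 0.
Bid 5 instead: wins, pays 5, utility 13 - 5 = 8.
Since 8 > 0, bidding 5 is strictly better here, so truthful bidding is not dominant.

No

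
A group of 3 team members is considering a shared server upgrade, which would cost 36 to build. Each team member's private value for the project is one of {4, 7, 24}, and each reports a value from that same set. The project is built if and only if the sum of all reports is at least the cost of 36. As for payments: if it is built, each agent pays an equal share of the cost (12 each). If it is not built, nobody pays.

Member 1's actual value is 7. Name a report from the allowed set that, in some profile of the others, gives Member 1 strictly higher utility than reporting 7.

4

Suppose Member 2 reports 7 and Member 3 reports 24.
Report 7: project built, pays 12, utility 7 - 12 = -5.
Report 4: project not built, utility 0.
So reporting 4 beats truth here (0 > -5).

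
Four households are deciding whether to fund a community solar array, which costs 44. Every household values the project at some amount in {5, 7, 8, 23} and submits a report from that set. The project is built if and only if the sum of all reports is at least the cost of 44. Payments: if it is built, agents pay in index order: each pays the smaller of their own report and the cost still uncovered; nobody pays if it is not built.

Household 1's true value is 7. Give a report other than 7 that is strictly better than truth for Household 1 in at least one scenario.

Suppose Household 2 reports 5, Household 3 reports 23 and Household 4 reports 23.
Report 7: project built, pays 7, utility 7 - 7 = 0.
Report 5: project built, pays 5, utility 7 - 5 = 2.
So reporting 5 beats truth here (2 > 0).

5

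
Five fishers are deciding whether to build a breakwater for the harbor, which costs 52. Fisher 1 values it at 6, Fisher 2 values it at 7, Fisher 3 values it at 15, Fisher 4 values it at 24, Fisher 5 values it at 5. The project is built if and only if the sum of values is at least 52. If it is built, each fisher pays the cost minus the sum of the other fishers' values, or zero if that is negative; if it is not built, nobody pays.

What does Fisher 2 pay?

2

Total value 57 ≥ cost 52, so the project is built.
The other fishers' values sum to 50.
Cost minus that sum is 52 - 50 = 2.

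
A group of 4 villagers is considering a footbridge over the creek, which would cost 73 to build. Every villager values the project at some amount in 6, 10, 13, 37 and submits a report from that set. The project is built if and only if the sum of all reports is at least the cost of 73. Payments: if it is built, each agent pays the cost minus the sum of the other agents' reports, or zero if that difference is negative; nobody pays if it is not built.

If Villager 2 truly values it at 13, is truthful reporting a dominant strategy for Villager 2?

Check each profile of the others' reports and compare truth against every alternative report.
Others report (6, 37, 37): truth gives 13, best alternative gives 13.
Others report (10, 37, 37): truth gives 13, best alternative gives 13.
Others report (13, 37, 37): truth gives 13, best alternative gives 13.
Others report (37, 6, 37): truth gives 13, best alternative gives 13.
Others report (37, 10, 37): truth gives 13, best alternative gives 13.
Others report (37, 13, 37): truth gives 13, best alternative gives 13.
(Remaining 58 profiles checked similarly; truth is weakly best in each.)
In every case the truthful report is at least as good as any alternative, so it is a dominant strategy.

Yes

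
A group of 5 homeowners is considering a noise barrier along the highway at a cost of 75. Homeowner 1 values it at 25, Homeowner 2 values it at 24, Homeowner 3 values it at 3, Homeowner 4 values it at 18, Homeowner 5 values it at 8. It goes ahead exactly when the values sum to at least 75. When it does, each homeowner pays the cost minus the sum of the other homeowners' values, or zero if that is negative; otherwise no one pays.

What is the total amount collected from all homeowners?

63

Total value 78 ≥ cost 75, so it is built.
Homeowner 1: others sum to 53; max(0, 75 - 53) = 22.
Homeowner 2: others sum to 54; max(0, 75 - 54) = 21.
Homeowner 3: others sum to 75; max(0, 75 - 75) = 0.
Homeowner 4: others sum to 60; max(0, 75 - 60) = 15.
Homeowner 5: others sum to 70; max(0, 75 - 70) = 5.
Total collected = 22 + 21 + 0 + 15 + 5 = 63.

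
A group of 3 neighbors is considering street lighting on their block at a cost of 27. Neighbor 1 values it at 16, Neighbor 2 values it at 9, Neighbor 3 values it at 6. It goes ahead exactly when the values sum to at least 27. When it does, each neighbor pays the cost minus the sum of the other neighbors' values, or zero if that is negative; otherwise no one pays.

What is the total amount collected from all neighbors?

19

Total value 31 ≥ cost 27, so it is built.
Neighbor 1: others sum to 15; max(0, 27 - 15) = 12.
Neighbor 2: others sum to 22; max(0, 27 - 22) = 5.
Neighbor 3: others sum to 25; max(0, 27 - 25) = 2.
Total collected = 12 + 5 + 2 = 19.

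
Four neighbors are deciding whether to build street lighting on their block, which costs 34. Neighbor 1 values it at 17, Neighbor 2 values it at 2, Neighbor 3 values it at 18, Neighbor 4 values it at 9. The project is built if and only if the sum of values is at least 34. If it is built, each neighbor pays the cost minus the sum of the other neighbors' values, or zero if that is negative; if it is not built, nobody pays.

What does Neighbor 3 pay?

6

Total value 46 ≥ cost 34, so the project is built.
The other neighbors' values sum to 28.
Cost minus that sum is 34 - 28 = 6.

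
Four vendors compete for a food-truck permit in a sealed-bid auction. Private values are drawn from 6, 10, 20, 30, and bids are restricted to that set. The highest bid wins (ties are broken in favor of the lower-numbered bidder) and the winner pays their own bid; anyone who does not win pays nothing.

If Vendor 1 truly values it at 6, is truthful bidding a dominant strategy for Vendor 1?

Check each profile of the others' bids and compare truth against every alternative bid.
Others bid (6, 6, 6): truth gives 0, best alternative gives -4.
Others bid (6, 6, 10): truth gives 0, best alternative gives -4.
Others bid (6, 10, 6): truth gives 0, best alternative gives -4.
Others bid (6, 10, 10): truth gives 0, best alternative gives -4.
Others bid (10, 6, 6): truth gives 0, best alternative gives -4.
Others bid (10, 6, 10): truth gives 0, best alternative gives -4.
(Remaining 58 profiles checked similarly; truth is weakly best in each.)
In every case the truthful bid is at least as good as any alternative, so it is a dominant strategy.

Yes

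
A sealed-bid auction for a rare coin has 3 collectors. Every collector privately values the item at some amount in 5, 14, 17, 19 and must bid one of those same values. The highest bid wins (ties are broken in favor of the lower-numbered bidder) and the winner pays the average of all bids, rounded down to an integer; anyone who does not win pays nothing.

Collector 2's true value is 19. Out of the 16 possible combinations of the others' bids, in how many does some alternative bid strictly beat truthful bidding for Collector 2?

Others bid (5, 5): truth gives 10; bid 14 gives 11 > 10. Violating.
Others bid (5, 14): truth gives 7; bid 14 gives 8 > 7. Violating.
Others bid (5, 17): truth gives 6; no alternative beats it.
Others bid (5, 19): truth gives 5; no alternative beats it.
(Checking all 16 profiles: 2 have a profitable deviation, 14 do not.)

2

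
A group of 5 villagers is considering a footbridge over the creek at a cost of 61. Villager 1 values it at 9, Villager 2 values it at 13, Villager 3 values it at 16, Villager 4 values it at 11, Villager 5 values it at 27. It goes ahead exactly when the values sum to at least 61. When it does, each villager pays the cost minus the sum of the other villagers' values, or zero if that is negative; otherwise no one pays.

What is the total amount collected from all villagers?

Total value 76 ≥ cost 61, so it is built.
Villager 1: others sum to 67; max(0, 61 - 67) = 0.
Villager 2: others sum to 63; max(0, 61 - 63) = 0.
Villager 3: others sum to 60; max(0, 61 - 60) = 1.
Villager 4: others sum to 65; max(0, 61 - 65) = 0.
Villager 5: others sum to 49; max(0, 61 - 49) = 12.
Total collected = 0 + 0 + 1 + 0 + 12 = 13.

13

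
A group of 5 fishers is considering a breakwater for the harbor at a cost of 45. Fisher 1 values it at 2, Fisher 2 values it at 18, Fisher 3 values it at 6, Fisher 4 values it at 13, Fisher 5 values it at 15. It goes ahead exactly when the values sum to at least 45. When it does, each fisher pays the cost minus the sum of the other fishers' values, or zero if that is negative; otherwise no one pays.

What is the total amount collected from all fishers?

Total value 54 ≥ cost 45, so it is built.
Fisher 1: others sum to 52; max(0, 45 - 52) = 0.
Fisher 2: others sum to 36; max(0, 45 - 36) = 9.
Fisher 3: others sum to 48; max(0, 45 - 48) = 0.
Fisher 4: others sum to 41; max(0, 45 - 41) = 4.
Fisher 5: others sum to 39; max(0, 45 - 39) = 6.
Total collected = 0 + 9 + 0 + 4 + 6 = 19.

19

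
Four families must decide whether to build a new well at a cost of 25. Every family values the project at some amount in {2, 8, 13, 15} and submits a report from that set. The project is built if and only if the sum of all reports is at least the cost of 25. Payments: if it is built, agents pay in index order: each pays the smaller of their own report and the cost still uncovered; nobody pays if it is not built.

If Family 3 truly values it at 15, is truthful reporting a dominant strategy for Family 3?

Consider the case where Family 1 reports 2, Family 2 reports 2 and Family 4 reports 8.
Truthful report 15: project built, pays 15, utility 15 - 15 = 0.
Report 13 instead: project built, pays 13, utility 15 - 13 = 2.
Since 2 > 0, reporting 13 is strictly better here, so truthful reporting is not dominant.

No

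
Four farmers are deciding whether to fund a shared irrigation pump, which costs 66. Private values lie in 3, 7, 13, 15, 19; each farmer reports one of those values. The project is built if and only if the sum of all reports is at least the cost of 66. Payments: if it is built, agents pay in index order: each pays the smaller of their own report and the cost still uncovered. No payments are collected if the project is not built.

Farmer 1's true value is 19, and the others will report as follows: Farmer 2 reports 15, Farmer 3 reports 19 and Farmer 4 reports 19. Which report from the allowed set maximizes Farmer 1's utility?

13

Report 3: project not built, utility 0.
Report 7: project not built, utility 0.
Report 13: project built, pays 13, utility 19 - 13 = 6.
Report 15: project built, pays 15, utility 19 - 15 = 4.
Report 19: project built, pays 19, utility 19 - 19 = 0.
The best choice is 13 with utility 6.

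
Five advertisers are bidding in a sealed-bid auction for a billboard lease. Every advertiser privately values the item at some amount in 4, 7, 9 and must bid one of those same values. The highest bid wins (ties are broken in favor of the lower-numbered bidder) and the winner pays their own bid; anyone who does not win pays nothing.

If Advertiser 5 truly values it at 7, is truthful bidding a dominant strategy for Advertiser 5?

Check each profile of the others' bids and compare truth against every alternative bid.
Others bid (4, 4, 4, 4): truth gives 0, best alternative gives 0.
Others bid (4, 4, 4, 7): truth gives 0, best alternative gives 0.
Others bid (4, 4, 4, 9): truth gives 0, best alternative gives 0.
Others bid (4, 4, 7, 4): truth gives 0, best alternative gives 0.
Others bid (4, 4, 7, 7): truth gives 0, best alternative gives 0.
Others bid (4, 4, 7, 9): truth gives 0, best alternative gives 0.
(Remaining 75 profiles checked similarly; truth is weakly best in each.)
In every case the truthful bid is at least as good as any alternative, so it is a dominant strategy.

Yes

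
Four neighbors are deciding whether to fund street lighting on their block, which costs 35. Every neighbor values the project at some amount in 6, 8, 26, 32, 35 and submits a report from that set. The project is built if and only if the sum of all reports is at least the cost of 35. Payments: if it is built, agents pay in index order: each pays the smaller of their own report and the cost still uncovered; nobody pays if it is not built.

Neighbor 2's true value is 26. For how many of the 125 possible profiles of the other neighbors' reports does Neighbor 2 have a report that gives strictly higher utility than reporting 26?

67

Others report (6, 6, 26): truth gives 0; report 6 gives 20 > 0. Violating.
Others report (6, 6, 32): truth gives 0; report 6 gives 20 > 0. Violating.
Others report (6, 6, 35): truth gives 0; report 6 gives 20 > 0. Violating.
Others report (6, 8, 26): truth gives 0; report 6 gives 20 > 0. Violating.
Others report (6, 6, 6): truth gives 0; no alternative beats it.
Others report (6, 6, 8): truth gives 0; no alternative beats it.
(Checking all 125 profiles: 67 have a profitable deviation, 58 do not.)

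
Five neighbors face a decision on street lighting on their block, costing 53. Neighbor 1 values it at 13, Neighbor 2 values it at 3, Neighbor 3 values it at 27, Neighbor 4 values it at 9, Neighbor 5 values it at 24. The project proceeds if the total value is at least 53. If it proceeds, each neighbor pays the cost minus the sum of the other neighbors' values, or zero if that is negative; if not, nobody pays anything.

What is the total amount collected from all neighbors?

5

Total value 76 ≥ cost 53, so it is built.
Neighbor 1: others sum to 63; max(0, 53 - 63) = 0.
Neighbor 2: others sum to 73; max(0, 53 - 73) = 0.
Neighbor 3: others sum to 49; max(0, 53 - 49) = 4.
Neighbor 4: others sum to 67; max(0, 53 - 67) = 0.
Neighbor 5: others sum to 52; max(0, 53 - 52) = 1.
Total collected = 0 + 0 + 4 + 0 + 1 = 5.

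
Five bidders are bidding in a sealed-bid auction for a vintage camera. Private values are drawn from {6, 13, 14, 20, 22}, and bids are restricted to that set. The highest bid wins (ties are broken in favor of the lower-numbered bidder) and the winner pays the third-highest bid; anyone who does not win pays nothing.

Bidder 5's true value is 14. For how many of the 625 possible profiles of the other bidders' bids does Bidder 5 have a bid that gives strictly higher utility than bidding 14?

64

Others bid (6, 6, 6, 14): truth gives 0; bid 20 gives 8 > 0. Violating.
Others bid (6, 6, 6, 20): truth gives 0; bid 22 gives 8 > 0. Violating.
Others bid (6, 6, 13, 14): truth gives 0; bid 20 gives 1 > 0. Violating.
Others bid (6, 6, 13, 20): truth gives 0; bid 22 gives 1 > 0. Violating.
Others bid (6, 6, 6, 6): truth gives 8; no alternative beats it.
Others bid (6, 6, 6, 13): truth gives 8; no alternative beats it.
(Checking all 625 profiles: 64 have a profitable deviation, 561 do not.)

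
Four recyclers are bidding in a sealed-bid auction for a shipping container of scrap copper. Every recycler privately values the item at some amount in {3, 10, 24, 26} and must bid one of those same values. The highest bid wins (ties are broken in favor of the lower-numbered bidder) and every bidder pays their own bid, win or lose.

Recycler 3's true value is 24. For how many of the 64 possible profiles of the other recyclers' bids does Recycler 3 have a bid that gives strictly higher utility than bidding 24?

54

Others bid (3, 3, 3): truth gives 0; bid 10 gives 14 > 0. Violating.
Others bid (3, 3, 10): truth gives 0; bid 10 gives 14 > 0. Violating.
Others bid (3, 3, 26): truth gives -24; bid 26 gives -2 > -24. Violating.
Others bid (3, 10, 26): truth gives -24; bid 26 gives -2 > -24. Violating.
Others bid (3, 3, 24): truth gives 0; no alternative beats it.
Others bid (3, 10, 3): truth gives 0; no alternative beats it.
(Checking all 64 profiles: 54 have a profitable deviation, 10 do not.)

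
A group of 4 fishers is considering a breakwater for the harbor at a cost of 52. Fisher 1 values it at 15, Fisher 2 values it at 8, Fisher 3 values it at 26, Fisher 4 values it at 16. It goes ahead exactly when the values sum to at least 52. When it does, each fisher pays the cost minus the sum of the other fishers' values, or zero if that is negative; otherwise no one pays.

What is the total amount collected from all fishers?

18

Total value 65 ≥ cost 52, so it is built.
Fisher 1: others sum to 50; max(0, 52 - 50) = 2.
Fisher 2: others sum to 57; max(0, 52 - 57) = 0.
Fisher 3: others sum to 39; max(0, 52 - 39) = 13.
Fisher 4: others sum to 49; max(0, 52 - 49) = 3.
Total collected = 2 + 0 + 13 + 3 = 18.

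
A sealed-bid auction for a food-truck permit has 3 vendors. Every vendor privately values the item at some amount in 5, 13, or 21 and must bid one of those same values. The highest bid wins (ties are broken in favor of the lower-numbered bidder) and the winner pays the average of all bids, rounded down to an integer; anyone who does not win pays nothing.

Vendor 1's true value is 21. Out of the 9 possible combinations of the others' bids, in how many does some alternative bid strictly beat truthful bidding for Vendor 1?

Others bid (5, 5): truth gives 11; bid 5 gives 16 > 11. Violating.
Others bid (5, 13): truth gives 8; bid 13 gives 11 > 8. Violating.
Others bid (13, 5): truth gives 8; bid 13 gives 11 > 8. Violating.
Others bid (13, 13): truth gives 6; bid 13 gives 8 > 6. Violating.
Others bid (5, 21): truth gives 6; no alternative beats it.
Others bid (13, 21): truth gives 3; no alternative beats it.
(Checking all 9 profiles: 4 have a profitable deviation, 5 do not.)

4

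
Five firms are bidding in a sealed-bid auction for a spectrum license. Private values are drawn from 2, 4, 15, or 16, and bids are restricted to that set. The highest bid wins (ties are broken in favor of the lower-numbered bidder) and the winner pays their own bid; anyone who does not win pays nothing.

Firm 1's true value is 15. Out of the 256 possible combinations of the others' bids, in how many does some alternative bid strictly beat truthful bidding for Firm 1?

16

Others bid (2, 2, 2, 2): truth gives 0; bid 2 gives 13 > 0. Violating.
Others bid (2, 2, 2, 4): truth gives 0; bid 4 gives 11 > 0. Violating.
Others bid (2, 2, 4, 2): truth gives 0; bid 4 gives 11 > 0. Violating.
Others bid (2, 2, 4, 4): truth gives 0; bid 4 gives 11 > 0. Violating.
Others bid (2, 2, 2, 15): truth gives 0; no alternative beats it.
Others bid (2, 2, 2, 16): truth gives 0; no alternative beats it.
(Checking all 256 profiles: 16 have a profitable deviation, 240 do not.)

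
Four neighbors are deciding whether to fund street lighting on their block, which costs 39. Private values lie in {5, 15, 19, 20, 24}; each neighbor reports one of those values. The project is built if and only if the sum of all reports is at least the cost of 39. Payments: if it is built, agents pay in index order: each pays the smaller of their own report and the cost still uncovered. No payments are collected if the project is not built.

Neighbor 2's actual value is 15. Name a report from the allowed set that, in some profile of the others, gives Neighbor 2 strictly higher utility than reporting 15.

Suppose Neighbor 1 reports 5, Neighbor 3 reports 5 and Neighbor 4 reports 24.
Report 15: project built, pays 15, utility 15 - 15 = 0.
Report 5: project built, pays 5, utility 15 - 5 = 10.
So reporting 5 beats truth here (10 > 0).

5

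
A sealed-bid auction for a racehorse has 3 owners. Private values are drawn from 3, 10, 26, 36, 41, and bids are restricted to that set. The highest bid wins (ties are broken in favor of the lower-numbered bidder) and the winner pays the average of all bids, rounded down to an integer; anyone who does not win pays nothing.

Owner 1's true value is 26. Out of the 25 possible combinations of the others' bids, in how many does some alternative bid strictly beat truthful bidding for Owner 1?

6

Others bid (3, 3): truth gives 16; bid 3 gives 23 > 16. Violating.
Others bid (3, 10): truth gives 13; bid 10 gives 19 > 13. Violating.
Others bid (3, 36): truth gives 0; bid 36 gives 1 > 0. Violating.
Others bid (10, 3): truth gives 13; bid 10 gives 19 > 13. Violating.
Others bid (3, 26): truth gives 8; no alternative beats it.
Others bid (3, 41): truth gives 0; no alternative beats it.
(Checking all 25 profiles: 6 have a profitable deviation, 19 do not.)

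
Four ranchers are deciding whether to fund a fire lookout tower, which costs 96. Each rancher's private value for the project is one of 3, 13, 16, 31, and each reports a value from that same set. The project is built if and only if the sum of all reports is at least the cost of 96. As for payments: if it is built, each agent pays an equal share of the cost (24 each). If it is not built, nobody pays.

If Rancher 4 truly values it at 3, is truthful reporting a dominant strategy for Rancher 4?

Yes

Check each profile of the others' reports and compare truth against every alternative report.
Others report (31, 31, 31): truth gives -21, best alternative gives -21.
Others report (3, 3, 3): truth gives 0, best alternative gives 0.
Others report (3, 3, 13): truth gives 0, best alternative gives 0.
Others report (3, 3, 16): truth gives 0, best alternative gives 0.
Others report (3, 3, 31): truth gives 0, best alternative gives 0.
Others report (3, 13, 3): truth gives 0, best alternative gives 0.
(Remaining 58 profiles checked similarly; truth is weakly best in each.)
In every case the truthful report is at least as good as any alternative, so it is a dominant strategy.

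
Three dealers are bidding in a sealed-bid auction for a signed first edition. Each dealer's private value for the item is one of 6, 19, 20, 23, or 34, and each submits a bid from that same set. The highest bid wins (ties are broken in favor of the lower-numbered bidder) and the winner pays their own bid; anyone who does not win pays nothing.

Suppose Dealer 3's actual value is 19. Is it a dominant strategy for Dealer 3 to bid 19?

Yes

Check each profile of the others' bids and compare truth against every alternative bid.
Others bid (6, 6): truth gives 0, best alternative gives 0.
Others bid (6, 19): truth gives 0, best alternative gives 0.
Others bid (6, 20): truth gives 0, best alternative gives 0.
Others bid (6, 23): truth gives 0, best alternative gives 0.
Others bid (6, 34): truth gives 0, best alternative gives 0.
Others bid (19, 6): truth gives 0, best alternative gives 0.
(Remaining 19 profiles checked similarly; truth is weakly best in each.)
In every case the truthful bid is at least as good as any alternative, so it is a dominant strategy.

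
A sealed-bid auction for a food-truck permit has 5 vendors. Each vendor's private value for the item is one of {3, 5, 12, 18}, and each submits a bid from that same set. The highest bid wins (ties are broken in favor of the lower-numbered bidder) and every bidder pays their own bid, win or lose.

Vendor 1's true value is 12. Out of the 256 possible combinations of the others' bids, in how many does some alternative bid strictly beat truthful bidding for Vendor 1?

191

Others bid (3, 3, 3, 3): truth gives 0; bid 3 gives 9 > 0. Violating.
Others bid (3, 3, 3, 5): truth gives 0; bid 5 gives 7 > 0. Violating.
Others bid (3, 3, 3, 18): truth gives -12; bid 3 gives -3 > -12. Violating.
Others bid (3, 3, 5, 3): truth gives 0; bid 5 gives 7 > 0. Violating.
Others bid (3, 3, 3, 12): truth gives 0; no alternative beats it.
Others bid (3, 3, 5, 12): truth gives 0; no alternative beats it.
(Checking all 256 profiles: 191 have a profitable deviation, 65 do not.)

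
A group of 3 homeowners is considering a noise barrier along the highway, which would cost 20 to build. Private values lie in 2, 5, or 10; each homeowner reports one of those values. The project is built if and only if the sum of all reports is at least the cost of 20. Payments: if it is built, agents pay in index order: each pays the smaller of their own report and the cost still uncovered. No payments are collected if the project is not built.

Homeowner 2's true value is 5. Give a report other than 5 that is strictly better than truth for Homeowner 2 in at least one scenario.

2

Suppose Homeowner 1 reports 10 and Homeowner 3 reports 10.
Report 5: project built, pays 5, utility 5 - 5 = 0.
Report 2: project built, pays 2, utility 5 - 2 = 3.
So reporting 2 beats truth here (3 > 0).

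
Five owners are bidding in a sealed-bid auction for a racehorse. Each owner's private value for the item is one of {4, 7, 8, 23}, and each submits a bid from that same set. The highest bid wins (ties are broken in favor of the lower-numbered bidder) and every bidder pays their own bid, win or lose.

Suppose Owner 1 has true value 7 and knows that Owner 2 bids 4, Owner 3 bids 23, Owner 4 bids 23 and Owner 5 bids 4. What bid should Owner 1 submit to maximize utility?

Bid 4: loses but pays 4, utility -4.
Bid 7: loses but pays 7, utility -7.
Bid 8: loses but pays 8, utility -8.
Bid 23: wins, pays 23, utility 7 - 23 = -16.
The best choice is 4 with utility -4.

4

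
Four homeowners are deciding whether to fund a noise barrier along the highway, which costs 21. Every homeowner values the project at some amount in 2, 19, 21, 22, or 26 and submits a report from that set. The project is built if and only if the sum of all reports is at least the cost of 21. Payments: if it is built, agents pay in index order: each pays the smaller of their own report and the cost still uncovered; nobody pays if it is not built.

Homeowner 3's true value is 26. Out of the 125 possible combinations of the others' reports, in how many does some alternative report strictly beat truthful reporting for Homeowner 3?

4

Others report (2, 2, 19): truth gives 9; report 2 gives 24 > 9. Violating.
Others report (2, 2, 21): truth gives 9; report 2 gives 24 > 9. Violating.
Others report (2, 2, 22): truth gives 9; report 2 gives 24 > 9. Violating.
Others report (2, 2, 26): truth gives 9; report 2 gives 24 > 9. Violating.
Others report (2, 2, 2): truth gives 9; no alternative beats it.
Others report (2, 19, 2): truth gives 26; no alternative beats it.
(Checking all 125 profiles: 4 have a profitable deviation, 121 do not.)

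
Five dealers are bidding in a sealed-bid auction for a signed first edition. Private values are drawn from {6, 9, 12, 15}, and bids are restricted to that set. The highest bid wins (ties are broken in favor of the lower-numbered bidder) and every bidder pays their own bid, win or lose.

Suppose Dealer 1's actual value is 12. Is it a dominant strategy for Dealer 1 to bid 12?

Consider the case where Dealer 2 bids 6, Dealer 3 bids 6, Dealer 4 bids 6 and Dealer 5 bids 6.
Truthful bid 12: wins, pays 12, utility 12 - 12 = 0.
Bid 6 instead: wins, pays 6, utility 12 - 6 = 6.
Since 6 > 0, bidding 6 is strictly better here, so truthful bidding is not dominant.

No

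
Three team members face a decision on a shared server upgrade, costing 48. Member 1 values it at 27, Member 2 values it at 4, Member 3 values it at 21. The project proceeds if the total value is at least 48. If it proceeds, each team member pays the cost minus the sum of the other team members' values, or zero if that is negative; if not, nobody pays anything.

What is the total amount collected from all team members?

40

Total value 52 ≥ cost 48, so it is built.
Member 1: others sum to 25; max(0, 48 - 25) = 23.
Member 2: others sum to 48; max(0, 48 - 48) = 0.
Member 3: others sum to 31; max(0, 48 - 31) = 17.
Total collected = 23 + 0 + 17 = 40.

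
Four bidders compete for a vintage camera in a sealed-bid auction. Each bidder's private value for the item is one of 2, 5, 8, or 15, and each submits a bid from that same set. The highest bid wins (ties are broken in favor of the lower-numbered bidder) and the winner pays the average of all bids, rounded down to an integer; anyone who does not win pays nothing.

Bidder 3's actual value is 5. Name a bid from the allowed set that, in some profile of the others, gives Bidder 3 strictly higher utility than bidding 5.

Suppose Bidder 1 bids 2, Bidder 2 bids 5 and Bidder 4 bids 2.
Bid 5: loses, pays 0, utility 0.
Bid 8: wins, pays 4, utility 5 - 4 = 1.
So bidding 8 beats truth here (1 > 0).

8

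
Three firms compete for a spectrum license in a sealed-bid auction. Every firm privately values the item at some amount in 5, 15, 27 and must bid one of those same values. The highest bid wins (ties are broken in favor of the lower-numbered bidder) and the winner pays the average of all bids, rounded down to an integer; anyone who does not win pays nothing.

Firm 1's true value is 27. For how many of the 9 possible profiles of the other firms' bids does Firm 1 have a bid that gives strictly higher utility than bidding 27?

Others bid (5, 5): truth gives 15; bid 5 gives 22 > 15. Violating.
Others bid (5, 15): truth gives 12; bid 15 gives 16 > 12. Violating.
Others bid (15, 5): truth gives 12; bid 15 gives 16 > 12. Violating.
Others bid (15, 15): truth gives 8; bid 15 gives 12 > 8. Violating.
Others bid (5, 27): truth gives 8; no alternative beats it.
Others bid (15, 27): truth gives 4; no alternative beats it.
(Checking all 9 profiles: 4 have a profitable deviation, 5 do not.)

4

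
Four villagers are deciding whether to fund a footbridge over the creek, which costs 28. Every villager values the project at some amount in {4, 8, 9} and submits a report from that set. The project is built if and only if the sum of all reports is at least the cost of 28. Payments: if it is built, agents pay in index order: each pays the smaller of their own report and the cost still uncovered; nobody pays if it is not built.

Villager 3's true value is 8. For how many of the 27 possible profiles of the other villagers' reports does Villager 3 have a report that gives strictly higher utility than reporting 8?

Others report (8, 8, 8): truth gives 0; report 4 gives 4 > 0. Violating.
Others report (8, 8, 9): truth gives 0; report 4 gives 4 > 0. Violating.
Others report (8, 9, 8): truth gives 0; report 4 gives 4 > 0. Violating.
Others report (8, 9, 9): truth gives 0; report 4 gives 4 > 0. Violating.
Others report (4, 4, 4): truth gives 0; no alternative beats it.
Others report (4, 4, 8): truth gives 0; no alternative beats it.
(Checking all 27 profiles: 8 have a profitable deviation, 19 do not.)

8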